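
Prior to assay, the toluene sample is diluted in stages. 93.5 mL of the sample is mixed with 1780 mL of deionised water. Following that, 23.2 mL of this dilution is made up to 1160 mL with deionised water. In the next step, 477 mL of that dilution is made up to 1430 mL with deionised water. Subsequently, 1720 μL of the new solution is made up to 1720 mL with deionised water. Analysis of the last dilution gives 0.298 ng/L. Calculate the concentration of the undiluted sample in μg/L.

895 μg/L

Overall dilution factor = 20.04 × 50 × 2.998 × 1000 = 3.00 × 10⁶.
Original = 0.298 ng/L × 3.00 × 10⁶ = 8.95 × 10⁵ ng/L = 895 μg/L.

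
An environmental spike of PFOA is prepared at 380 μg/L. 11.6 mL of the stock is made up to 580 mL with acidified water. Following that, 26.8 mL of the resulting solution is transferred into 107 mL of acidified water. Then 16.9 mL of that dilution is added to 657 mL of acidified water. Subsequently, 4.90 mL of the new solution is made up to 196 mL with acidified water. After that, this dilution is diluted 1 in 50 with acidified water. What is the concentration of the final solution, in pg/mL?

Overall dilution factor = 50 × 4.993 × 39.88 × 40 × 50 = 1.99 × 10⁷.
380 μg/L / 1.99 × 10⁷ = 1.91 × 10⁻⁵ μg/L = 0.0191 pg/mL.

0.0191 pg/mL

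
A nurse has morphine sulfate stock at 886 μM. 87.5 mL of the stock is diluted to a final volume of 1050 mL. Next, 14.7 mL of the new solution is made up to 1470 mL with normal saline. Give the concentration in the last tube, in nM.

738 nM

Overall dilution factor = 12 × 100 = 1200.
886 μM / 1200 = 0.738 μM = 738 nM.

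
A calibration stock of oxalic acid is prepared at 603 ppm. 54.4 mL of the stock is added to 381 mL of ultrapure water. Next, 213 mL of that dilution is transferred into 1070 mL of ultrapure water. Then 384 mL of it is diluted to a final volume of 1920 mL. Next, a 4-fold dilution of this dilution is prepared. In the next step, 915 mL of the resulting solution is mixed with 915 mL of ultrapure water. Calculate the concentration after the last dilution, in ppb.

Overall dilution factor = 8.004 × 6.023 × 5 × 4 × 2 = 1928.
603 ppm / 1928 = 0.313 ppm = 313 ppb.

313 ppb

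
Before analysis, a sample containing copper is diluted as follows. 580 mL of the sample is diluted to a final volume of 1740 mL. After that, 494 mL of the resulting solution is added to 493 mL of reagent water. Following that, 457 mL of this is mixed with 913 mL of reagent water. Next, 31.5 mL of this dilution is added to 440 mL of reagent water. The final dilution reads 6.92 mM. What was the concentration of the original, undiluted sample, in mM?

1860 mM

Overall dilution factor = 3 × 1.998 × 2.998 × 14.97 = 269.
Original = 6.92 mM × 269 = 1861 mM.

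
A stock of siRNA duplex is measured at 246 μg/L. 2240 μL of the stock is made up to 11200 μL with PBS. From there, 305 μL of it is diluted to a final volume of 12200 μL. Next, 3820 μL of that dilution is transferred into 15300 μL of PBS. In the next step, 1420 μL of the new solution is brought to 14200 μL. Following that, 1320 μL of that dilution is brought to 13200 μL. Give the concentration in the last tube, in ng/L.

Overall dilution factor = 5 × 40 × 5.005 × 10 × 10 = 1.00 × 10⁵.
246 μg/L / 1.00 × 10⁵ = 2.46 × 10⁻³ μg/L = 2.46 ng/L.

2.46 ng/L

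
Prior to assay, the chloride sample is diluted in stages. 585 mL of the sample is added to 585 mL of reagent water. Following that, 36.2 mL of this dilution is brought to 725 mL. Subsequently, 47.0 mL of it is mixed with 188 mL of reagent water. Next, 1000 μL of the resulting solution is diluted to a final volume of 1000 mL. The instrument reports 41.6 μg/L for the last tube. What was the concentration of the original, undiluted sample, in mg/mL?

Overall dilution factor = 2 × 20.03 × 5 × 1000 = 2.00 × 10⁵.
Original = 41.6 μg/L × 2.00 × 10⁵ = 8.33 × 10⁶ μg/L = 8.33 mg/mL.

8.33 mg/mL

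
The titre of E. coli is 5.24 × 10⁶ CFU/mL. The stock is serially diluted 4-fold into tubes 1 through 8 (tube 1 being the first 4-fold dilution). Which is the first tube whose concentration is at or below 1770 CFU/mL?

tube 6

Tube n has concentration 5.24 × 10⁶ CFU/mL / 4ⁿ.
Need 4ⁿ ≥ 5.24 × 10⁶ CFU/mL / 1770 CFU/mL = 2960, so n ≥ 5.77.
First such tube: n = 6.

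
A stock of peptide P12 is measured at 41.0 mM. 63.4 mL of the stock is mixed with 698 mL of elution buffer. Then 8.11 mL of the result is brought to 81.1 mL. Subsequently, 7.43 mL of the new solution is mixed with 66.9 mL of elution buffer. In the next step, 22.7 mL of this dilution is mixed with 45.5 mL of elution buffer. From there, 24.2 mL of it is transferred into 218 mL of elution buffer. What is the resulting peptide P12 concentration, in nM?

1130 nM

Overall dilution factor = 12.01 × 10 × 10.00 × 3.004 × 10.01 = 3.61 × 10⁴.
41.0 mM / 3.61 × 10⁴ = 1.13 × 10⁻³ mM = 1130 nM.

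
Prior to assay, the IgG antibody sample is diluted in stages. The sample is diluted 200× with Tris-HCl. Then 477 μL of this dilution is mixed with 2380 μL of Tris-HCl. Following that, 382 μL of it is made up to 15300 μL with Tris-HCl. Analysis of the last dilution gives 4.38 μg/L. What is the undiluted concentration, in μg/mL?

Overall dilution factor = 200 × 5.990 × 40.05 = 4.80 × 10⁴.
Original = 4.38 μg/L × 4.80 × 10⁴ = 2.10 × 10⁵ μg/L = 210 μg/mL.

210 μg/mL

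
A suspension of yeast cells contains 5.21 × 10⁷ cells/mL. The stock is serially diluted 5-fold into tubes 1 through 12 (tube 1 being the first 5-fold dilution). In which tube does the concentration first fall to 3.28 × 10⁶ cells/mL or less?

tube 2

Tube n has concentration 5.21 × 10⁷ cells/mL / 5ⁿ.
Need 5ⁿ ≥ 5.21 × 10⁷ cells/mL / 3.28 × 10⁶ cells/mL = 15.9, so n ≥ 1.72.
First such tube: n = 2.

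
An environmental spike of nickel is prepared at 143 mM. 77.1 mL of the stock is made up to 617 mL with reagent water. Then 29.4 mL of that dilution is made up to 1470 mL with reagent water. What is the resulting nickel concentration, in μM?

357 μM

Overall dilution factor = 8.003 × 50 = 400.
143 mM / 400 = 0.357 mM = 357 μM.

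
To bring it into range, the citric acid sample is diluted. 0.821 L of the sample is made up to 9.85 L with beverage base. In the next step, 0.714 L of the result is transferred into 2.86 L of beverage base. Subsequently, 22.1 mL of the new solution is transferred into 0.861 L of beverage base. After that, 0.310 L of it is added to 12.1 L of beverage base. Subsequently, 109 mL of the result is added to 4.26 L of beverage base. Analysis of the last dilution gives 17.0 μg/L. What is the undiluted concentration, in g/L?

Overall dilution factor = 12.00 × 5.006 × 39.96 × 40.03 × 40.08 = 3.85 × 10⁶.
Original = 17.0 μg/L × 3.85 × 10⁶ = 6.55 × 10⁷ μg/L = 65.5 g/L.

65.5 g/L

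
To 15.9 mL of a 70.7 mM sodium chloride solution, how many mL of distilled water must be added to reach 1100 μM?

1100 μM = 1.10 mM.
V₂ = C₁V₁/C₂ = 70.7 × 15.9 / 1.10 = 1022 mL.
Diluent to add = V₂ − V₁ = 1022 − 15.9 = 1010 mL.

1010 mL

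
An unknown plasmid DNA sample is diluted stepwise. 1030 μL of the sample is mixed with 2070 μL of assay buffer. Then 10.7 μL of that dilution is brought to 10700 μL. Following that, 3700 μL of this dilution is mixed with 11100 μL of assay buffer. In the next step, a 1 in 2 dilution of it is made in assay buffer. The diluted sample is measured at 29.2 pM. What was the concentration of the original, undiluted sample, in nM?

Overall dilution factor = 3.010 × 1000 × 4 × 2 = 2.41 × 10⁴.
Original = 29.2 pM × 2.41 × 10⁴ = 7.03 × 10⁵ pM = 703 nM.

703 nM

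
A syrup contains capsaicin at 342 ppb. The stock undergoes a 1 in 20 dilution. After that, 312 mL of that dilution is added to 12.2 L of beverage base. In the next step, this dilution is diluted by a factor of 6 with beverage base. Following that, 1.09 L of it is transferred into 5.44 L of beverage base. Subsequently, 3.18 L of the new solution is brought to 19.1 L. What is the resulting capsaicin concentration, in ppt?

1.98 ppt

Overall dilution factor = 20 × 40.10 × 6 × 5.991 × 6.006 = 1.73 × 10⁵.
342 ppb / 1.73 × 10⁵ = 1.98 × 10⁻³ ppb = 1.98 ppt.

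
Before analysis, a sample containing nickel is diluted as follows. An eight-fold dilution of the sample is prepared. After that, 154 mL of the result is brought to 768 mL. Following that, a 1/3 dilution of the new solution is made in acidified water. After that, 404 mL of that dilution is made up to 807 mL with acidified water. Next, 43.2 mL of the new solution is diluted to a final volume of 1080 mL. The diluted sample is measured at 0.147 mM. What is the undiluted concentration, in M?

Overall dilution factor = 8 × 4.987 × 3 × 1.998 × 25 = 5977.
Original = 0.147 mM × 5977 = 879 mM = 0.879 M.

0.879 M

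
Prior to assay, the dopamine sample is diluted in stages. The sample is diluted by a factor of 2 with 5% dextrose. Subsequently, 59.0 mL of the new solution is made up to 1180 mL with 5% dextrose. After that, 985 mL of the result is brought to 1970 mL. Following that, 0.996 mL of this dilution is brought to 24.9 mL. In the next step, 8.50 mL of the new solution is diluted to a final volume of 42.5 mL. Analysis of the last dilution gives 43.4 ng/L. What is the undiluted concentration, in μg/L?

Overall dilution factor = 2 × 20 × 2 × 25 × 5 = 1.00 × 10⁴.
Original = 43.4 ng/L × 1.00 × 10⁴ = 4.34 × 10⁵ ng/L = 434 μg/L.

434 μg/L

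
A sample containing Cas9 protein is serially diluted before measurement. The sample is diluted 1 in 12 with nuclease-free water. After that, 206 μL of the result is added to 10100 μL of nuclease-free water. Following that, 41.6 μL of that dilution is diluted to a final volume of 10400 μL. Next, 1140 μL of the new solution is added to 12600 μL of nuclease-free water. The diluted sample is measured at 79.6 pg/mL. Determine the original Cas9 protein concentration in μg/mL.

Overall dilution factor = 12 × 50.03 × 250 × 12.05 = 1.81 × 10⁶.
Original = 79.6 pg/mL × 1.81 × 10⁶ = 1.44 × 10⁸ pg/mL = 144 μg/mL.

144 μg/mL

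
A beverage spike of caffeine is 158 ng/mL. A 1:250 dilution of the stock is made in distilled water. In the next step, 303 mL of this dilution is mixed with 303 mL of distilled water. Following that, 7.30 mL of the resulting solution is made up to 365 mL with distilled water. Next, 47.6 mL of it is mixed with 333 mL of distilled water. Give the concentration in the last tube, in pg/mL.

Overall dilution factor = 250 × 2 × 50 × 7.996 = 2.00 × 10⁵.
158 ng/mL / 2.00 × 10⁵ = 7.90 × 10⁻⁴ ng/mL = 0.790 pg/mL.

0.790 pg/mL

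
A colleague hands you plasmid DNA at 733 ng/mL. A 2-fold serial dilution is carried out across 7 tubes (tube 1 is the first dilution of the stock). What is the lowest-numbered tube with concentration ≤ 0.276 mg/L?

Tube n has concentration 733 ng/mL / 2ⁿ.
Need 2ⁿ ≥ 733 ng/mL / 0.276 mg/L = 2.66, so n ≥ 1.41.
First such tube: n = 2.

tube 2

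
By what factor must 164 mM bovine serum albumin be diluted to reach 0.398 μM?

Factor = C₀/C_target = 164 mM / 0.398 μM = 4.12 × 10⁵.

4.12 × 10⁵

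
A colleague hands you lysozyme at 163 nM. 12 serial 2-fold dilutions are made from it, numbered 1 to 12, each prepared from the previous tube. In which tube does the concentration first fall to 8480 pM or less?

tube 5

Tube n has concentration 163 nM / 2ⁿ.
Need 2ⁿ ≥ 163 nM / 8480 pM = 19.2, so n ≥ 4.26.
First such tube: n = 5.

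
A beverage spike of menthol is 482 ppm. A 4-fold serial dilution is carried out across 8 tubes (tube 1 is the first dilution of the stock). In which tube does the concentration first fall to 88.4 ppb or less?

Tube n has concentration 482 ppm / 4ⁿ.
Need 4ⁿ ≥ 482 ppm / 88.4 ppb = 5452, so n ≥ 6.21.
First such tube: n = 7.

tube 7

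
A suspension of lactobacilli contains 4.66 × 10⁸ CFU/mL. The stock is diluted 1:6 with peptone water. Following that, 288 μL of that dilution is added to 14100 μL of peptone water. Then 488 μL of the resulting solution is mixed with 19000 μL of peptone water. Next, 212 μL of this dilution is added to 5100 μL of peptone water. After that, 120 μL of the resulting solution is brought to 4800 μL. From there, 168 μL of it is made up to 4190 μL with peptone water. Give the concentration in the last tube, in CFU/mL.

1.56 CFU/mL

Overall dilution factor = 6 × 49.96 × 39.93 × 25.06 × 40 × 24.94 = 2.99 × 10⁸.
4.66 × 10⁸ CFU/mL / 2.99 × 10⁸ = 1.56 CFU/mL.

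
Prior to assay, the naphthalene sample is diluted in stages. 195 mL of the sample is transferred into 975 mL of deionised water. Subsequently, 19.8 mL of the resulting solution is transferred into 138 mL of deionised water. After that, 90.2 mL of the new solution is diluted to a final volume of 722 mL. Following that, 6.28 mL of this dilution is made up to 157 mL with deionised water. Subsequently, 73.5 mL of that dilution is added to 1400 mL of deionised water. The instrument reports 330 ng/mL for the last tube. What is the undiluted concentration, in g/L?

63.3 g/L

Overall dilution factor = 6 × 7.970 × 8.004 × 25 × 20.05 = 1.92 × 10⁵.
Original = 330 ng/mL × 1.92 × 10⁵ = 6.33 × 10⁷ ng/mL = 63.3 g/L.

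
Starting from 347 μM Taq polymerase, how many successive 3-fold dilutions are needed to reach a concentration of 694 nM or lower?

Need 3ⁿ ≥ 500, so n ≥ log(500)/log(3) = 5.66.
Minimum whole steps: n = 6.

6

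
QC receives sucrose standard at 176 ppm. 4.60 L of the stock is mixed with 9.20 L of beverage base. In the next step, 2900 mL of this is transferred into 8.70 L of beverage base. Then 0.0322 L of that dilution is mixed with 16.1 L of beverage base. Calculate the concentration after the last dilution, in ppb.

29.3 ppb

Overall dilution factor = 3 × 4 × 501 = 6012.
176 ppm / 6012 = 0.0293 ppm = 29.3 ppb.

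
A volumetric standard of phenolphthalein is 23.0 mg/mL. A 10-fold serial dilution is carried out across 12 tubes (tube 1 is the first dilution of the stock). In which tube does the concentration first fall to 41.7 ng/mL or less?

Tube n has concentration 23.0 mg/mL / 10ⁿ.
Need 10ⁿ ≥ 23.0 mg/mL / 41.7 ng/mL = 5.52 × 10⁵, so n ≥ 5.74.
First such tube: n = 6.

tube 6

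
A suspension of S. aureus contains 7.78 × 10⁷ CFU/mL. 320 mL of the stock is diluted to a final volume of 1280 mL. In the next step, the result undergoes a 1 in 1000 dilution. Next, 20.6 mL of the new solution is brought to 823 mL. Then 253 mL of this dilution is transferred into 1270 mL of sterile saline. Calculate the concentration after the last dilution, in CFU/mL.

Overall dilution factor = 4 × 1000 × 39.95 × 6.020 = 9.62 × 10⁵.
7.78 × 10⁷ CFU/mL / 9.62 × 10⁵ = 80.9 CFU/mL.

80.9 CFU/mL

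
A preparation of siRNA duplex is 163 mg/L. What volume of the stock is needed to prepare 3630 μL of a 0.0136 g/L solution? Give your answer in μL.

0.0136 g/L = 13.6 mg/L.
V₁ = C₂V₂/C₁ = 13.6 × 3630 / 163 = 303 μL.

303 μL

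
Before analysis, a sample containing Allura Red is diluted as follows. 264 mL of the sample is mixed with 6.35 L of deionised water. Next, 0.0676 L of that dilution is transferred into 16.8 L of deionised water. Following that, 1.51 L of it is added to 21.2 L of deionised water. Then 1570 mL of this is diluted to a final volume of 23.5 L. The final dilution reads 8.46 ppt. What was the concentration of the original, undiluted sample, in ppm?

11.9 ppm

Overall dilution factor = 25.05 × 249.5 × 15.04 × 14.97 = 1.41 × 10⁶.
Original = 8.46 ppt × 1.41 × 10⁶ = 1.19 × 10⁷ ppt = 11.9 ppm.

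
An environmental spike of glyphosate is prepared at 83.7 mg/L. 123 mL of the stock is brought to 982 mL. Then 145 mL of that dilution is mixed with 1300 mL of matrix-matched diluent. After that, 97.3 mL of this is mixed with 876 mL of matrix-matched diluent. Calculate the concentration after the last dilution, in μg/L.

105 μg/L

Overall dilution factor = 7.984 × 9.966 × 10.00 = 796.
83.7 mg/L / 796 = 0.105 mg/L = 105 μg/L.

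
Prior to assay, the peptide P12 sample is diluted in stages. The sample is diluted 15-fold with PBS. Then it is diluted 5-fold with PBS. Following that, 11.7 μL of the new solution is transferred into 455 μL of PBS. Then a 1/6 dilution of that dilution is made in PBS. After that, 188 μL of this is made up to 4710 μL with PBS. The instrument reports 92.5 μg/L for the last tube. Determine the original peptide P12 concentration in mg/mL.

41.6 mg/mL

Overall dilution factor = 15 × 5 × 39.89 × 6 × 25.05 = 4.50 × 10⁵.
Original = 92.5 μg/L × 4.50 × 10⁵ = 4.16 × 10⁷ μg/L = 41.6 mg/mL.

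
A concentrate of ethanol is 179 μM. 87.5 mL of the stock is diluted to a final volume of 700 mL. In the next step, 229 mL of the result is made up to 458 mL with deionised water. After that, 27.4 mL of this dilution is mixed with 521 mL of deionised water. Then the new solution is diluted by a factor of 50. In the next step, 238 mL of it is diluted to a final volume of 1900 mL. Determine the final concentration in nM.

1.40 nM

Overall dilution factor = 8 × 2 × 20.01 × 50 × 7.983 = 1.28 × 10⁵.
179 μM / 1.28 × 10⁵ = 1.40 × 10⁻³ μM = 1.40 nM.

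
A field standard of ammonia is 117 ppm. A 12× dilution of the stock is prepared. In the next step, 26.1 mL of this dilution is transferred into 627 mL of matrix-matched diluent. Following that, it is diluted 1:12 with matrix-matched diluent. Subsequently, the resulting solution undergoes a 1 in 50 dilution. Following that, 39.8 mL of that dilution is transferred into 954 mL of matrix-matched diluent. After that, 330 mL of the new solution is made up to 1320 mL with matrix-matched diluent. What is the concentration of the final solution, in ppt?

Overall dilution factor = 12 × 25.02 × 12 × 50 × 24.97 × 4 = 1.80 × 10⁷.
117 ppm / 1.80 × 10⁷ = 6.50 × 10⁻⁶ ppm = 6.50 ppt.

6.50 ppt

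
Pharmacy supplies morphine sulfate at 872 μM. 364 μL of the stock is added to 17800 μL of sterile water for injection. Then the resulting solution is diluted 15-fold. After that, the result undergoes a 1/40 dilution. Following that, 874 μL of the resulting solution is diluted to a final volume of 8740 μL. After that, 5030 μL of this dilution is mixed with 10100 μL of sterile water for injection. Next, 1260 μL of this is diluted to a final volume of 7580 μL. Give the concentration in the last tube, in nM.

Overall dilution factor = 49.90 × 15 × 40 × 10 × 3.008 × 6.016 = 5.42 × 10⁶.
872 μM / 5.42 × 10⁶ = 1.61 × 10⁻⁴ μM = 0.161 nM.

0.161 nM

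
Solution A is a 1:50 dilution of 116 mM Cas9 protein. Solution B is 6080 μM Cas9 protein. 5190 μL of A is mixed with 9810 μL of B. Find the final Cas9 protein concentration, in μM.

4780 μM

C_A = 116 mM / 50 = 2.32 mM.
C_B = 6080 μM = 6.08 mM.
C_mix = (C_A·V_A + C_B·V_B)/(V_A + V_B) = (2.32×5190 + 6.08×9810) / 15000 = 4.78 mM = 4780 μM.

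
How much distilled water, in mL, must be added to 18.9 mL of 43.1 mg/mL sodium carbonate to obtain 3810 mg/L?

3810 mg/L = 3.81 mg/mL.
V₂ = C₁V₁/C₂ = 43.1 × 18.9 / 3.81 = 214 mL.
Diluent to add = V₂ − V₁ = 214 − 18.9 = 195 mL.

195 mL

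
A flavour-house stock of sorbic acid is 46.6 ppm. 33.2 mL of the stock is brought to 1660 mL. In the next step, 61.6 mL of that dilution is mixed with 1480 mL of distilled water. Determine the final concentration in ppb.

Overall dilution factor = 50 × 25.03 = 1251.
46.6 ppm / 1251 = 0.0372 ppm = 37.2 ppb.

37.2 ppb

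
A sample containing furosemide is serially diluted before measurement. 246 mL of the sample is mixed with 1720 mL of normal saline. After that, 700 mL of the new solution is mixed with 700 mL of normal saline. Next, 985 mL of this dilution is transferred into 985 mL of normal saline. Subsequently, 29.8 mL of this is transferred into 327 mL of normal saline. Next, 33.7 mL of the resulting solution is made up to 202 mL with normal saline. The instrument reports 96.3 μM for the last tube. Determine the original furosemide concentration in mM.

Overall dilution factor = 7.992 × 2 × 2 × 11.97 × 5.994 = 2294.
Original = 96.3 μM × 2294 = 2.21 × 10⁵ μM = 221 mM.

221 mM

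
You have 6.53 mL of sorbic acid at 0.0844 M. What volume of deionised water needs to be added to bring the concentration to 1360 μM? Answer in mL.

399 mL

1360 μM = 1.36 × 10⁻³ M.
V₂ = C₁V₁/C₂ = 0.0844 × 6.53 / 1.36 × 10⁻³ = 405 mL.
Diluent to add = V₂ − V₁ = 405 − 6.53 = 399 mL.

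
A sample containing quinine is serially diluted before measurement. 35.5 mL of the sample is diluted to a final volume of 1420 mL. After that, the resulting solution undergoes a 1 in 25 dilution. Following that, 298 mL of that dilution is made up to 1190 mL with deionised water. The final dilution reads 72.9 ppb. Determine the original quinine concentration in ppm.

Overall dilution factor = 40 × 25 × 3.993 = 3993.
Original = 72.9 ppb × 3993 = 2.91 × 10⁵ ppb = 291 ppm.

291 ppm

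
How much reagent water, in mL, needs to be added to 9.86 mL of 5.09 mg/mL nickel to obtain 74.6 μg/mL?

663 mL

74.6 μg/mL = 0.0746 mg/mL.
V₂ = C₁V₁/C₂ = 5.09 × 9.86 / 0.0746 = 673 mL.
Diluent to add = V₂ − V₁ = 673 − 9.86 = 663 mL.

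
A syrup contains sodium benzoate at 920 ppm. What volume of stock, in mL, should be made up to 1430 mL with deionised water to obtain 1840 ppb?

1840 ppb = 1.84 ppm.
V₁ = C₂V₂/C₁ = 1.84 × 1430 / 920 = 2.86 mL.

2.86 mL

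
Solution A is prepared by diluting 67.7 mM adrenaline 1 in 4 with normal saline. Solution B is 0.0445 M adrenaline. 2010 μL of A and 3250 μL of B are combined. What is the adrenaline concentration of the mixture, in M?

C_A = 67.7 mM / 4 = 16.9 mM.
C_B = 0.0445 M = 44.5 mM.
C_mix = (C_A·V_A + C_B·V_B)/(V_A + V_B) = (16.9×2010 + 44.5×3250) / 5260 = 34.0 mM = 0.0340 M.

0.0340 M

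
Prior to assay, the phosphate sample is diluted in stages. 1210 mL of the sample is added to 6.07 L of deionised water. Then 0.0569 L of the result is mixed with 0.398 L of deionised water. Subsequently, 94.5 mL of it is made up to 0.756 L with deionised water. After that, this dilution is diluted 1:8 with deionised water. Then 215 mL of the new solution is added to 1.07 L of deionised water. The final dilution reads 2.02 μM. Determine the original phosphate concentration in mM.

37.2 mM

Overall dilution factor = 6.017 × 7.995 × 8 × 8 × 5.977 = 1.84 × 10⁴.
Original = 2.02 μM × 1.84 × 10⁴ = 3.72 × 10⁴ μM = 37.2 mM.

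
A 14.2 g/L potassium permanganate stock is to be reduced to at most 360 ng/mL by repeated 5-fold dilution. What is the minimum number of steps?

7

Need 5ⁿ ≥ 3.94 × 10⁴, so n ≥ log(3.94 × 10⁴)/log(5) = 6.58.
Minimum whole steps: n = 7.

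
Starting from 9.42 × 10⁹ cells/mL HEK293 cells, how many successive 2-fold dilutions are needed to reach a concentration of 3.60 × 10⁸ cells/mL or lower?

5

Need 2ⁿ ≥ 26.2, so n ≥ log(26.2)/log(2) = 4.71.
Minimum whole steps: n = 5.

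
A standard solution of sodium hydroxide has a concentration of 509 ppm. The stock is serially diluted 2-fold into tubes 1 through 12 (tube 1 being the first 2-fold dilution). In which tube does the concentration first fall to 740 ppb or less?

tube 10

Tube n has concentration 509 ppm / 2ⁿ.
Need 2ⁿ ≥ 509 ppm / 740 ppb = 688, so n ≥ 9.43.
First such tube: n = 10.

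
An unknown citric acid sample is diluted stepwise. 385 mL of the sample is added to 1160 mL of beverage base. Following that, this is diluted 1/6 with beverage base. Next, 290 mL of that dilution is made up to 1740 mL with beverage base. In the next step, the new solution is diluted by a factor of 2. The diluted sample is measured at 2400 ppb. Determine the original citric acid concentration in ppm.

Overall dilution factor = 4.013 × 6 × 6 × 2 = 289.
Original = 2400 ppb × 289 = 6.93 × 10⁵ ppb = 693 ppm.

693 ppm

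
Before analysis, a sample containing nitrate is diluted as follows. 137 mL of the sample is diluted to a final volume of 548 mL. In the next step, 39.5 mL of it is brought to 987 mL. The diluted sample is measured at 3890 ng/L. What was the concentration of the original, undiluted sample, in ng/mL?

Overall dilution factor = 4 × 24.99 = 99.9.
Original = 3890 ng/L × 99.9 = 3.89 × 10⁵ ng/L = 389 ng/mL.

389 ng/mL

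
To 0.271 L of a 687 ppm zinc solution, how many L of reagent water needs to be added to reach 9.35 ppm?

19.6 L

V₂ = C₁V₁/C₂ = 687 × 0.271 / 9.35 = 19.9 L.
Diluent to add = V₂ − V₁ = 19.9 − 0.271 = 19.6 L.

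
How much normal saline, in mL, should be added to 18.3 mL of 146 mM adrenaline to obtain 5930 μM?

432 mL

5930 μM = 5.93 mM.
V₂ = C₁V₁/C₂ = 146 × 18.3 / 5.93 = 451 mL.
Diluent to add = V₂ − V₁ = 451 − 18.3 = 432 mL.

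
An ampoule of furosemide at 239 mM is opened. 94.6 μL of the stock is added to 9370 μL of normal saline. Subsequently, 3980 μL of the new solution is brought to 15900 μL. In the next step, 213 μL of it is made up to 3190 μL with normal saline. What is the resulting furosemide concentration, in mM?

Overall dilution factor = 100.0 × 3.995 × 14.98 = 5986.
239 mM / 5986 = 0.0399 mM.

0.0399 mM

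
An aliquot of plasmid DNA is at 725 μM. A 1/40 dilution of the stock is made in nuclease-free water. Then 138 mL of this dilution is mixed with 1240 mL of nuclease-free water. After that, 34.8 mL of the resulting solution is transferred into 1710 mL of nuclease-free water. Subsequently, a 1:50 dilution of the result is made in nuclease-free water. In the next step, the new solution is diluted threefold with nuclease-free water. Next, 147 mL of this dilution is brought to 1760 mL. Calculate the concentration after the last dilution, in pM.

20.2 pM

Overall dilution factor = 40 × 9.986 × 50.14 × 50 × 3 × 11.97 = 3.60 × 10⁷.
725 μM / 3.60 × 10⁷ = 2.02 × 10⁻⁵ μM = 20.2 pM.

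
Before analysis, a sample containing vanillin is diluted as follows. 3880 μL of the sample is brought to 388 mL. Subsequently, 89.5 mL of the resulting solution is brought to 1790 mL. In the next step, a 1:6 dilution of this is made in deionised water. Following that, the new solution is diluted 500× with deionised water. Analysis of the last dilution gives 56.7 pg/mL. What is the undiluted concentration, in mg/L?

340 mg/L

Overall dilution factor = 100 × 20 × 6 × 500 = 6.00 × 10⁶.
Original = 56.7 pg/mL × 6.00 × 10⁶ = 3.40 × 10⁸ pg/mL = 340 mg/L.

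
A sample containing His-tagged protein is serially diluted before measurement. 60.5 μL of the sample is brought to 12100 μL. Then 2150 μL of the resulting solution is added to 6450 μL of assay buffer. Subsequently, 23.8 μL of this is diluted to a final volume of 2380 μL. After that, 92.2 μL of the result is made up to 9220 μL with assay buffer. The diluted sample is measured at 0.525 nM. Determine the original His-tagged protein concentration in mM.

4.20 mM

Overall dilution factor = 200 × 4 × 100 × 100 = 8.00 × 10⁶.
Original = 0.525 nM × 8.00 × 10⁶ = 4.20 × 10⁶ nM = 4.20 mM.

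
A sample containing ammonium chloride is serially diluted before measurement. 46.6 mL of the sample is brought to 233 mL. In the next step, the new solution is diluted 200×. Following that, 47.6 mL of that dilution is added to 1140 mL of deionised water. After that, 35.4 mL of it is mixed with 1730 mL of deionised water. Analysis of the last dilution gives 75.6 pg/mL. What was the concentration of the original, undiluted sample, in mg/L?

Overall dilution factor = 5 × 200 × 24.95 × 49.87 = 1.24 × 10⁶.
Original = 75.6 pg/mL × 1.24 × 10⁶ = 9.41 × 10⁷ pg/mL = 94.1 mg/L.

94.1 mg/L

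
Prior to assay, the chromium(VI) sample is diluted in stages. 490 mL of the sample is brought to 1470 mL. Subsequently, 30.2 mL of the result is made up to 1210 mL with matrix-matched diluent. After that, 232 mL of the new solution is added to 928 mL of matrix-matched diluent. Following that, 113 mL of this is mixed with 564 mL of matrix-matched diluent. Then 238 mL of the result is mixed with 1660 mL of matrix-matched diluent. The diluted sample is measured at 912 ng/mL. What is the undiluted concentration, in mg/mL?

26.2 mg/mL

Overall dilution factor = 3 × 40.07 × 5 × 5.991 × 7.975 = 2.87 × 10⁴.
Original = 912 ng/mL × 2.87 × 10⁴ = 2.62 × 10⁷ ng/mL = 26.2 mg/mL.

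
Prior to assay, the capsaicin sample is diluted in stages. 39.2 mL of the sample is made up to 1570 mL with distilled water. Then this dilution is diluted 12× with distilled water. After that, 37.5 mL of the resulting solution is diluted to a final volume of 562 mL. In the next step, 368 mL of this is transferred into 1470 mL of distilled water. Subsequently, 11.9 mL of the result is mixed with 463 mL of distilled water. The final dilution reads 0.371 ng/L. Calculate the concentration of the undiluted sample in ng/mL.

533 ng/mL

Overall dilution factor = 40.05 × 12 × 14.99 × 4.995 × 39.91 = 1.44 × 10⁶.
Original = 0.371 ng/L × 1.44 × 10⁶ = 5.33 × 10⁵ ng/L = 533 ng/mL.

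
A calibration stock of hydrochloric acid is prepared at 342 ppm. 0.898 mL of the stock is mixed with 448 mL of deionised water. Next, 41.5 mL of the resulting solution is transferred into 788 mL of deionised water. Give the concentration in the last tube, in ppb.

Overall dilution factor = 499.9 × 19.99 = 9992.
342 ppm / 9992 = 0.0342 ppm = 34.2 ppb.

34.2 ppb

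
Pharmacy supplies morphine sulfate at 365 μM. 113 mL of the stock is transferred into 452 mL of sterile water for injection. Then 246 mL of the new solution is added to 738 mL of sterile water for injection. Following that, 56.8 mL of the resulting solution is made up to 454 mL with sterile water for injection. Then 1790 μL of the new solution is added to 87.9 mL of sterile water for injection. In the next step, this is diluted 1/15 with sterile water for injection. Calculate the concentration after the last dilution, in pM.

3040 pM

Overall dilution factor = 5 × 4 × 7.993 × 50.11 × 15 = 1.20 × 10⁵.
365 μM / 1.20 × 10⁵ = 3.04 × 10⁻³ μM = 3040 pM.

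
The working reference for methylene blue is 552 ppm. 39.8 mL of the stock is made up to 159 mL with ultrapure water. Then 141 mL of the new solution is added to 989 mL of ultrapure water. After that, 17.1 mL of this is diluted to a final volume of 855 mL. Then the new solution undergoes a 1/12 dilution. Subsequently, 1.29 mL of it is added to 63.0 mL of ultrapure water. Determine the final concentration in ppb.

Overall dilution factor = 3.995 × 8.014 × 50 × 12 × 49.84 = 9.57 × 10⁵.
552 ppm / 9.57 × 10⁵ = 5.77 × 10⁻⁴ ppm = 0.577 ppb.

0.577 ppb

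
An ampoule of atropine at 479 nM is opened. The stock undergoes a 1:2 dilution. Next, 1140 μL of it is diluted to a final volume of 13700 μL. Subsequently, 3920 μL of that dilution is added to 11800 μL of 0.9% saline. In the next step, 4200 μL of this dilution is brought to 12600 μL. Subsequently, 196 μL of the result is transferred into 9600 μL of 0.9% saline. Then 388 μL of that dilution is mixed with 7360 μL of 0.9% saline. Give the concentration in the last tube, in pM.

Overall dilution factor = 2 × 12.02 × 4.010 × 3 × 49.98 × 19.97 = 2.89 × 10⁵.
479 nM / 2.89 × 10⁵ = 1.66 × 10⁻³ nM = 1.66 pM.

1.66 pM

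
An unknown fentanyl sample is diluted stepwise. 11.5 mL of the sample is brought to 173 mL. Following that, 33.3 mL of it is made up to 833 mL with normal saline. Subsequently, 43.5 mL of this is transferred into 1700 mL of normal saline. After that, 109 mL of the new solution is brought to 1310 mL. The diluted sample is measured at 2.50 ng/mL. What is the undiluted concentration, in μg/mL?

453 μg/mL

Overall dilution factor = 15.04 × 25.02 × 40.08 × 12.02 = 1.81 × 10⁵.
Original = 2.50 ng/mL × 1.81 × 10⁵ = 4.53 × 10⁵ ng/mL = 453 μg/mL.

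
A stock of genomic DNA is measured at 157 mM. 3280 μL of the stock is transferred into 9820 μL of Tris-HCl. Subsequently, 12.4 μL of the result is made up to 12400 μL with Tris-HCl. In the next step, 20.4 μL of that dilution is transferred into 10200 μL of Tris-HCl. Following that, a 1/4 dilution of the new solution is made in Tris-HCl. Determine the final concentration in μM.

Overall dilution factor = 3.994 × 1000 × 501 × 4 = 8.00 × 10⁶.
157 mM / 8.00 × 10⁶ = 1.96 × 10⁻⁵ mM = 0.0196 μM.

0.0196 μM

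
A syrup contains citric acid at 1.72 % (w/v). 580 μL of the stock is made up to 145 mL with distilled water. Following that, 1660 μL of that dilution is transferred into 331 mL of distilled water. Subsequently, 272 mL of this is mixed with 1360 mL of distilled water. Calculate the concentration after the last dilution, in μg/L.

57.2 μg/L

Overall dilution factor = 250 × 200.4 × 6 = 3.01 × 10⁵.
1.72 % (w/v) / 3.01 × 10⁵ = 5.72 × 10⁻⁶ % (w/v) = 57.2 μg/L.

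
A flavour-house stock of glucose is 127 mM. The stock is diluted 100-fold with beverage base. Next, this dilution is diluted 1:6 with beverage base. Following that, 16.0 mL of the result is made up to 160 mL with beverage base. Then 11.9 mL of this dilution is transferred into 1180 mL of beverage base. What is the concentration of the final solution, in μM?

Overall dilution factor = 100 × 6 × 10 × 100.2 = 6.01 × 10⁵.
127 mM / 6.01 × 10⁵ = 2.11 × 10⁻⁴ mM = 0.211 μM.

0.211 μM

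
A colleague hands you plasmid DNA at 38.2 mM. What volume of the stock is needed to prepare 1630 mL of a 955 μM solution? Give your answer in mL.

955 μM = 0.955 mM.
V₁ = C₂V₂/C₁ = 0.955 × 1630 / 38.2 = 40.7 mL.

40.7 mL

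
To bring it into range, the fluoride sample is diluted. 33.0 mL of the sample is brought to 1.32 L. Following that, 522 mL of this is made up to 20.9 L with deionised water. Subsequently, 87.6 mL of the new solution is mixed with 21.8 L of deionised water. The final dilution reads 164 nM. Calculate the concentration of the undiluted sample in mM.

65.6 mM

Overall dilution factor = 40 × 40.04 × 249.9 = 4.00 × 10⁵.
Original = 164 nM × 4.00 × 10⁵ = 6.56 × 10⁷ nM = 65.6 mM.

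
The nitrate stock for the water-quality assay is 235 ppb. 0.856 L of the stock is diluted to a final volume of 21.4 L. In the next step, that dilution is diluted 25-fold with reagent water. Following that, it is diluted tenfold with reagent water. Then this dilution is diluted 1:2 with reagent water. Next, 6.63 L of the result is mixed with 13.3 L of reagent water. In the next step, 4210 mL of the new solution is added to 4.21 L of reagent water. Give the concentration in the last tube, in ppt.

3.13 ppt

Overall dilution factor = 25 × 25 × 10 × 2 × 3.006 × 2 = 7.52 × 10⁴.
235 ppb / 7.52 × 10⁴ = 3.13 × 10⁻³ ppb = 3.13 ppt.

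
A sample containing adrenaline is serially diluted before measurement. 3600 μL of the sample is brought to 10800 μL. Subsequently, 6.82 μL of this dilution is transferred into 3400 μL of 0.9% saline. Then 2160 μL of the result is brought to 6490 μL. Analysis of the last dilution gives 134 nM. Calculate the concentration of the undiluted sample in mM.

Overall dilution factor = 3 × 499.5 × 3.005 = 4503.
Original = 134 nM × 4503 = 6.03 × 10⁵ nM = 0.603 mM.

0.603 mM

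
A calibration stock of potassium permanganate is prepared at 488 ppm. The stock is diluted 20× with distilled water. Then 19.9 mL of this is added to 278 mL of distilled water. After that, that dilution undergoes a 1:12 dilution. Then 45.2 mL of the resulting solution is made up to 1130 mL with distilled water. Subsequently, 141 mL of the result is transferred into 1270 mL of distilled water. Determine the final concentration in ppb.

Overall dilution factor = 20 × 14.97 × 12 × 25 × 10.01 = 8.99 × 10⁵.
488 ppm / 8.99 × 10⁵ = 5.43 × 10⁻⁴ ppm = 0.543 ppb.

0.543 ppb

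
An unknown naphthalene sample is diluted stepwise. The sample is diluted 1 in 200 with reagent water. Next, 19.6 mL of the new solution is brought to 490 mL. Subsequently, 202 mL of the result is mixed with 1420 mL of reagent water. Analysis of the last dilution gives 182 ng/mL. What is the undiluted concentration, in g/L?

Overall dilution factor = 200 × 25 × 8.030 = 4.01 × 10⁴.
Original = 182 ng/mL × 4.01 × 10⁴ = 7.31 × 10⁶ ng/mL = 7.31 g/L.

7.31 g/L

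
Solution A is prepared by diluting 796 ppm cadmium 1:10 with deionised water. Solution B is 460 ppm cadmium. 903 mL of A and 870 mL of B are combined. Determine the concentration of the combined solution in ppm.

C_A = 796 ppm / 10 = 79.6 ppm.
C_mix = (C_A·V_A + C_B·V_B)/(V_A + V_B) = (79.6×903 + 460×870) / 1773 = 266 ppm.

266 ppm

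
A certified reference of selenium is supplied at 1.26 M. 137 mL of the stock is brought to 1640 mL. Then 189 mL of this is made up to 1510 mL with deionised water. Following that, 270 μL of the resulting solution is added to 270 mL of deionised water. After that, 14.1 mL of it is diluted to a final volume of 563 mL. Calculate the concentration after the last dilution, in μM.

0.330 μM

Overall dilution factor = 11.97 × 7.989 × 1001 × 39.93 = 3.82 × 10⁶.
1.26 M / 3.82 × 10⁶ = 3.30 × 10⁻⁷ M = 0.330 μM.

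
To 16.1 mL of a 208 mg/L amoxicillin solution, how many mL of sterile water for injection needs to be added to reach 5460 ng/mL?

597 mL

5460 ng/mL = 5.46 mg/L.
V₂ = C₁V₁/C₂ = 208 × 16.1 / 5.46 = 613 mL.
Diluent to add = V₂ − V₁ = 613 − 16.1 = 597 mL.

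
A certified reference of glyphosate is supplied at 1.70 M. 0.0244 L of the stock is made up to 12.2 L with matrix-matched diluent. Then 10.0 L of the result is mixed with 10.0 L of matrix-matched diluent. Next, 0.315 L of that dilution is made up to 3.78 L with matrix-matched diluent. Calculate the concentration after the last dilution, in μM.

Overall dilution factor = 500 × 2 × 12 = 1.20 × 10⁴.
1.70 M / 1.20 × 10⁴ = 1.42 × 10⁻⁴ M = 142 μM.

142 μM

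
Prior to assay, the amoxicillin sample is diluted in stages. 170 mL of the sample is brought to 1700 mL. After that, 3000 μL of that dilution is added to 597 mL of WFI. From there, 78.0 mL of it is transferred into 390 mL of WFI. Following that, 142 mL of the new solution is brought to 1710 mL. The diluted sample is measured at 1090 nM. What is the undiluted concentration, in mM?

Overall dilution factor = 10 × 200 × 6 × 12.04 = 1.45 × 10⁵.
Original = 1090 nM × 1.45 × 10⁵ = 1.58 × 10⁸ nM = 158 mM.

158 mM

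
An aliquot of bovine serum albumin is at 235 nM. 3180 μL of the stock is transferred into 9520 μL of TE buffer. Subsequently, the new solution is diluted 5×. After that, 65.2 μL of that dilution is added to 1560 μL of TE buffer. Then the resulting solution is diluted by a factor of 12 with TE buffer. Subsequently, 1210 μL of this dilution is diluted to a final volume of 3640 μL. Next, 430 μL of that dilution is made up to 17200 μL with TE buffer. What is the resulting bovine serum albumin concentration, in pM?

0.327 pM

Overall dilution factor = 3.994 × 5 × 24.93 × 12 × 3.008 × 40 = 7.19 × 10⁵.
235 nM / 7.19 × 10⁵ = 3.27 × 10⁻⁴ nM = 0.327 pM.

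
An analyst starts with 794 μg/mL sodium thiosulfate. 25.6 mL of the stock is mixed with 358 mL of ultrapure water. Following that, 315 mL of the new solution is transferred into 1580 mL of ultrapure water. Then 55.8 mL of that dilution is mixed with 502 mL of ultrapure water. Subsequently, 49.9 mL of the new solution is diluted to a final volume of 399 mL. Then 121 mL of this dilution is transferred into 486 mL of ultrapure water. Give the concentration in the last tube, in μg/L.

22.0 μg/L

Overall dilution factor = 14.98 × 6.016 × 9.996 × 7.996 × 5.017 = 3.61 × 10⁴.
794 μg/mL / 3.61 × 10⁴ = 0.0220 μg/mL = 22.0 μg/L.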